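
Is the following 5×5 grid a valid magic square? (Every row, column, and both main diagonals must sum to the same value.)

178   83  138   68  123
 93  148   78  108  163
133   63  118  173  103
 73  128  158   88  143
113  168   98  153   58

Yes

Row 1: 178 + 83 + 138 + 68 + 123 = 590.
Row 2: 93 + 148 + 78 + 108 + 163 = 590.
Row 3: 133 + 63 + 118 + 173 + 103 = 590.
Row 4: 73 + 128 + 158 + 88 + 143 = 590.
Row 5: 113 + 168 + 98 + 153 + 58 = 590.
Column 1: 178 + 93 + 133 + 73 + 113 = 590.
Column 2: 83 + 148 + 63 + 128 + 168 = 590.
Column 3: 138 + 78 + 118 + 158 + 98 = 590.
Column 4: 68 + 108 + 173 + 88 + 153 = 590.
Column 5: 123 + 163 + 103 + 143 + 58 = 590.
Main diagonal: 178 + 148 + 118 + 88 + 58 = 590.
Anti-diagonal: 123 + 108 + 118 + 128 + 113 = 590.
All lines sum to 590.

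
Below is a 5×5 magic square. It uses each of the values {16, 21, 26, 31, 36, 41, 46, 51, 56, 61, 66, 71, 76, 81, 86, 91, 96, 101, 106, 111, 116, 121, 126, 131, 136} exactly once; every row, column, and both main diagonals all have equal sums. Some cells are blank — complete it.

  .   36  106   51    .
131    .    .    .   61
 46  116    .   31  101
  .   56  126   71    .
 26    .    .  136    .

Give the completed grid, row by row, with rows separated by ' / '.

66 36 106 51 121 / 131 76 21 91 61 / 46 116 86 31 101 / 111 56 126 71 16 / 26 96 41 136 81

The 25 entries sum to 1900, so each line sums to 1900/5 = 380.
The remaining cell in row 3 is (3,3) = 380 − 294 = 86.
The remaining cell in column 4 is (2,4) = 380 − 289 = 91.
The remaining cell in anti-diagonal is (1,5) = 380 − 259 = 121.
The remaining cell in row 1 is (1,1) = 380 − 314 = 66.
The remaining cell in column 1 is (4,1) = 380 − 269 = 111.
Row 4 needs 380; the known cells sum to 364, so (4,5) = 16.
Column 5: 121 + 61 + 101 + 16 + ? = 380, so (5,5) = 81.
Using main diagonal: 66 + 86 + 71 + 81 + ? → (2,2) = 380 − 304 = 76.
Using row 2: 131 + 76 + 91 + 61 + ? → (2,3) = 380 − 359 = 21.
Using column 2: 36 + 76 + 116 + 56 + ? → (5,2) = 380 − 284 = 96.
Column 3 needs 380; the known cells sum to 339, so (5,3) = 41.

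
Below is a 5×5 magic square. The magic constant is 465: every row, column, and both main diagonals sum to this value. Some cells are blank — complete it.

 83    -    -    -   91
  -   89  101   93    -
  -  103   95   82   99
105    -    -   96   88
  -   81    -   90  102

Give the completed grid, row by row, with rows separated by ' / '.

83 100 87 104 91 / 97 89 101 93 85 / 86 103 95 82 99 / 105 92 84 96 88 / 94 81 98 90 102

Using row 3: 103 + 95 + 82 + 99 + ? → (3,1) = 465 − 379 = 86.
Using column 4: 93 + 82 + 96 + 90 + ? → (1,4) = 465 − 361 = 104.
Using column 5: 91 + 99 + 88 + 102 + ? → (2,5) = 465 − 380 = 85.
Row 2: 89 + 101 + 93 + 85 + ? = 465, so (2,1) = 97.
Column 1 must total 465; the given cells sum to 371, so (5,1) = 94.
Anti-diagonal: 91 + 93 + 95 + 94 + ? = 465, so (4,2) = 92.
The remaining cell in row 4 is (4,3) = 465 − 381 = 84.
The remaining cell in row 5 is (5,3) = 465 − 367 = 98.
Column 2 must total 465; the given cells sum to 365, so (1,2) = 100.
Column 3 must total 465; the given cells sum to 378, so (1,3) = 87.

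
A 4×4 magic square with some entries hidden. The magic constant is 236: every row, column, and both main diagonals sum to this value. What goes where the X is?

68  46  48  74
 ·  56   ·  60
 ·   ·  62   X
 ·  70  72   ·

52

Using column 2: 46 + 56 + 70 + ? → (3,2) = 236 − 172 = 64.
Column 3: 48 + 62 + 72 + ? = 236, so (2,3) = 54.
From main diagonal, 236 − (68 + 56 + 62) gives (4,4) = 50.
Anti-diagonal must total 236; the given cells sum to 192, so (4,1) = 44.
Row 2 must total 236; the given cells sum to 170, so (2,1) = 66.
From column 1, 236 − (68 + 66 + 44) gives (3,1) = 58.
Using column 4: 74 + 60 + 50 + ? → (3,4) = 236 − 184 = 52.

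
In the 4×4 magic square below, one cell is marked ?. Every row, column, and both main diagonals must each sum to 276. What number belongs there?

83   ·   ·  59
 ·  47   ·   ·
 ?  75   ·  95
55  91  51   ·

Row 4 needs 276; the known cells sum to 197, so (4,4) = 79.
The remaining cell in column 2 is (1,2) = 276 − 213 = 63.
From column 4, 276 − (59 + 95 + 79) gives (2,4) = 43.
The remaining cell in main diagonal is (3,3) = 276 − 209 = 67.
Using anti-diagonal: 59 + 75 + 55 + ? → (2,3) = 276 − 189 = 87.
From row 1, 276 − (83 + 63 + 59) gives (1,3) = 71.
From row 2, 276 − (47 + 87 + 43) gives (2,1) = 99.
Row 3 must total 276; the given cells sum to 237, so (3,1) = 39.

39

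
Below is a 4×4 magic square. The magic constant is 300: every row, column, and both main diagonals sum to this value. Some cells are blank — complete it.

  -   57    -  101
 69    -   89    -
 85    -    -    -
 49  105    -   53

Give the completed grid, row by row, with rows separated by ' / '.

Row 4 needs 300; the known cells sum to 207, so (4,3) = 93.
The remaining cell in column 1 is (1,1) = 300 − 203 = 97.
Using anti-diagonal: 101 + 89 + 49 + ? → (3,2) = 300 − 239 = 61.
Row 1 needs 300; the known cells sum to 255, so (1,3) = 45.
Using column 2: 57 + 61 + 105 + ? → (2,2) = 300 − 223 = 77.
The remaining cell in column 3 is (3,3) = 300 − 227 = 73.
The remaining cell in row 2 is (2,4) = 300 − 235 = 65.
Row 3: 85 + 61 + 73 + ? = 300, so (3,4) = 81.

97 57 45 101 / 69 77 89 65 / 85 61 73 81 / 49 105 93 53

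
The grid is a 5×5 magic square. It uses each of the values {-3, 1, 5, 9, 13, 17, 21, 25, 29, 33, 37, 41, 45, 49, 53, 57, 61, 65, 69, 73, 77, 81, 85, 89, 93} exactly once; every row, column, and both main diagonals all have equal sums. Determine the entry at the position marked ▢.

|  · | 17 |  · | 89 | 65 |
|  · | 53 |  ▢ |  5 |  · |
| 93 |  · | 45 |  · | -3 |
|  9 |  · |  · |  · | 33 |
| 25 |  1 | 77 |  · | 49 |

29

The 25 entries sum to 1125, so each line sums to 1125/5 = 225.
Row 5 must total 225; the given cells sum to 152, so (5,4) = 73.
Column 5: 65 + (-3) + 33 + 49 + ? = 225, so (2,5) = 81.
Anti-diagonal needs 225; the known cells sum to 140, so (4,2) = 85.
The remaining cell in column 2 is (3,2) = 225 − 156 = 69.
Using row 3: 93 + 69 + 45 + (-3) + ? → (3,4) = 225 − 204 = 21.
The remaining cell in column 4 is (4,4) = 225 − 188 = 37.
Main diagonal: 53 + 45 + 37 + 49 + ? = 225, so (1,1) = 41.
The remaining cell in row 1 is (1,3) = 225 − 212 = 13.
Row 4 needs 225; the known cells sum to 164, so (4,3) = 61.
From column 1, 225 − (41 + 93 + 9 + 25) gives (2,1) = 57.
Column 3 needs 225; the known cells sum to 196, so (2,3) = 29.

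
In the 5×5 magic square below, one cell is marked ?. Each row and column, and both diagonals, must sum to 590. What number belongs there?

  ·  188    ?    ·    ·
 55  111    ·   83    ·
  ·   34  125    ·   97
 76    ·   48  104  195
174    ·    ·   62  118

From row 4, 590 − (76 + 48 + 104 + 195) gives (4,2) = 167.
Column 2 needs 590; the known cells sum to 500, so (5,2) = 90.
Main diagonal needs 590; the known cells sum to 458, so (1,1) = 132.
Anti-diagonal needs 590; the known cells sum to 549, so (1,5) = 41.
Row 5 needs 590; the known cells sum to 444, so (5,3) = 146.
The remaining cell in column 1 is (3,1) = 590 − 437 = 153.
Column 5 must total 590; the given cells sum to 451, so (2,5) = 139.
Row 2: 55 + 111 + 83 + 139 + ? = 590, so (2,3) = 202.
Row 3 needs 590; the known cells sum to 409, so (3,4) = 181.
Column 3 must total 590; the given cells sum to 521, so (1,3) = 69.

69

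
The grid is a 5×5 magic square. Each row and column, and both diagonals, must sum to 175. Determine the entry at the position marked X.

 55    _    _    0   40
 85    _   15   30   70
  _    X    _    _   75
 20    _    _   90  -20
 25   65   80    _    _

5

Row 2 must total 175; the given cells sum to 200, so (2,2) = -25.
Column 1 needs 175; the known cells sum to 185, so (3,1) = -10.
Column 5 needs 175; the known cells sum to 165, so (5,5) = 10.
Using main diagonal: 55 + (-25) + 90 + 10 + ? → (3,3) = 175 − 130 = 45.
Using anti-diagonal: 40 + 30 + 45 + 25 + ? → (4,2) = 175 − 140 = 35.
Row 4 must total 175; the given cells sum to 125, so (4,3) = 50.
Row 5 needs 175; the known cells sum to 180, so (5,4) = -5.
The remaining cell in column 3 is (1,3) = 175 − 190 = -15.
From column 4, 175 − (0 + 30 + 90 + (-5)) gives (3,4) = 60.
From row 1, 175 − (55 + (-15) + 0 + 40) gives (1,2) = 95.
Row 3 needs 175; the known cells sum to 170, so (3,2) = 5.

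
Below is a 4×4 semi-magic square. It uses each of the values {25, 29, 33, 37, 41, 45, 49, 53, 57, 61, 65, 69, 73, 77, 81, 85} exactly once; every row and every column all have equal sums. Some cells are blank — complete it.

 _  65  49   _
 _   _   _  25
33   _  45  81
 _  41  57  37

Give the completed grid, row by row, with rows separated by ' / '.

29 65 49 77 / 73 53 69 25 / 33 61 45 81 / 85 41 57 37

The 16 entries sum to 880, so each line sums to 880/4 = 220.
From row 3, 220 − (33 + 45 + 81) gives (3,2) = 61.
From row 4, 220 − (41 + 57 + 37) gives (4,1) = 85.
Column 2 must total 220; the given cells sum to 167, so (2,2) = 53.
From column 3, 220 − (49 + 45 + 57) gives (2,3) = 69.
From column 4, 220 − (25 + 81 + 37) gives (1,4) = 77.
Row 1 must total 220; the given cells sum to 191, so (1,1) = 29.
Row 2 needs 220; the known cells sum to 147, so (2,1) = 73.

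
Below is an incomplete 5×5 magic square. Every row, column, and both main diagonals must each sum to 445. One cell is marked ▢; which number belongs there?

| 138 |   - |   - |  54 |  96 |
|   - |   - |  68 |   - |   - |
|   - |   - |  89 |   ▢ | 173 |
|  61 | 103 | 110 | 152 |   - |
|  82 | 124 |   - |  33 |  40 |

131

Row 4 needs 445; the known cells sum to 426, so (4,5) = 19.
From row 5, 445 − (82 + 124 + 33 + 40) gives (5,3) = 166.
From column 3, 445 − (68 + 89 + 110 + 166) gives (1,3) = 12.
Column 5: 96 + 173 + 19 + 40 + ? = 445, so (2,5) = 117.
Using main diagonal: 138 + 89 + 152 + 40 + ? → (2,2) = 445 − 419 = 26.
From anti-diagonal, 445 − (96 + 89 + 103 + 82) gives (2,4) = 75.
Using row 1: 138 + 12 + 54 + 96 + ? → (1,2) = 445 − 300 = 145.
Row 2 must total 445; the given cells sum to 286, so (2,1) = 159.
From column 1, 445 − (138 + 159 + 61 + 82) gives (3,1) = 5.
Using column 2: 145 + 26 + 103 + 124 + ? → (3,2) = 445 − 398 = 47.
The remaining cell in column 4 is (3,4) = 445 − 314 = 131.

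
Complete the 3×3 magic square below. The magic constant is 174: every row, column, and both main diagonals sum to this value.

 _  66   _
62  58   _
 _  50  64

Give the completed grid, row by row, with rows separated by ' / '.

52 66 56 / 62 58 54 / 60 50 64

Row 2 needs 174; the known cells sum to 120, so (2,3) = 54.
Row 3 needs 174; the known cells sum to 114, so (3,1) = 60.
Column 1 must total 174; the given cells sum to 122, so (1,1) = 52.
Column 3: 54 + 64 + ? = 174, so (1,3) = 56.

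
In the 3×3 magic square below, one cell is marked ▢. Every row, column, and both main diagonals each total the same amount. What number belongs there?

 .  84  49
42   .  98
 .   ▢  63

56

Column 3 is complete and sums to 210; that is the magic constant.
Using row 1: 84 + 49 + ? → (1,1) = 210 − 133 = 77.
Row 2: 42 + 98 + ? = 210, so (2,2) = 70.
Column 1 must total 210; the given cells sum to 119, so (3,1) = 91.
Column 2 must total 210; the given cells sum to 154, so (3,2) = 56.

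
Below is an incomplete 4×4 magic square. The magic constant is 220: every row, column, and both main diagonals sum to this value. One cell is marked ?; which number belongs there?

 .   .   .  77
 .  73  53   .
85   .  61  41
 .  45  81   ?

37

Row 3 needs 220; the known cells sum to 187, so (3,2) = 33.
Column 2: 73 + 33 + 45 + ? = 220, so (1,2) = 69.
Using column 3: 53 + 61 + 81 + ? → (1,3) = 220 − 195 = 25.
Anti-diagonal must total 220; the given cells sum to 163, so (4,1) = 57.
The remaining cell in row 1 is (1,1) = 220 − 171 = 49.
The remaining cell in row 4 is (4,4) = 220 − 183 = 37.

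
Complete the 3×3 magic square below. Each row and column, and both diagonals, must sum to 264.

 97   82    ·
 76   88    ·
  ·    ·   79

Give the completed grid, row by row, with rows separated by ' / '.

97 82 85 / 76 88 100 / 91 94 79

From row 1, 264 − (97 + 82) gives (1,3) = 85.
The remaining cell in row 2 is (2,3) = 264 − 164 = 100.
From column 1, 264 − (97 + 76) gives (3,1) = 91.
Column 2 must total 264; the given cells sum to 170, so (3,2) = 94.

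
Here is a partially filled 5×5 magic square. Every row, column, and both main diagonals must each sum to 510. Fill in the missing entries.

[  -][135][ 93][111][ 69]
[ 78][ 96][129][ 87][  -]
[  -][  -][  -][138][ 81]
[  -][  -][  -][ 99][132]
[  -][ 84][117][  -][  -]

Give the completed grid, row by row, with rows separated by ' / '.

The remaining cell in row 1 is (1,1) = 510 − 408 = 102.
Row 2 must total 510; the given cells sum to 390, so (2,5) = 120.
The remaining cell in column 4 is (5,4) = 510 − 435 = 75.
Column 5 must total 510; the given cells sum to 402, so (5,5) = 108.
Main diagonal: 102 + 96 + 99 + 108 + ? = 510, so (3,3) = 105.
Row 5 must total 510; the given cells sum to 384, so (5,1) = 126.
Column 3 must total 510; the given cells sum to 444, so (4,3) = 66.
Using anti-diagonal: 69 + 87 + 105 + 126 + ? → (4,2) = 510 − 387 = 123.
Row 4 needs 510; the known cells sum to 420, so (4,1) = 90.
Column 1 needs 510; the known cells sum to 396, so (3,1) = 114.
Using column 2: 135 + 96 + 123 + 84 + ? → (3,2) = 510 − 438 = 72.

102 135 93 111 69 / 78 96 129 87 120 / 114 72 105 138 81 / 90 123 66 99 132 / 126 84 117 75 108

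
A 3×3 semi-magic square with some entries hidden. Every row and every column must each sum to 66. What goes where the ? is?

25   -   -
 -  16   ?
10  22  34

19

The remaining cell in column 1 is (2,1) = 66 − 35 = 31.
Column 2: 16 + 22 + ? = 66, so (1,2) = 28.
Using row 1: 25 + 28 + ? → (1,3) = 66 − 53 = 13.
Row 2: 31 + 16 + ? = 66, so (2,3) = 19.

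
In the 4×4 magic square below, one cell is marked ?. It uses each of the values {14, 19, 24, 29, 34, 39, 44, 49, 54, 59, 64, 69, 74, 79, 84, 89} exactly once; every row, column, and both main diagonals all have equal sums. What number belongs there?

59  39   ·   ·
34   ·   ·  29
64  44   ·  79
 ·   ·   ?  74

The 16 entries sum to 824, so each line sums to 824/4 = 206.
Row 3 needs 206; the known cells sum to 187, so (3,3) = 19.
Column 1 needs 206; the known cells sum to 157, so (4,1) = 49.
Using column 4: 29 + 79 + 74 + ? → (1,4) = 206 − 182 = 24.
Using main diagonal: 59 + 19 + 74 + ? → (2,2) = 206 − 152 = 54.
Anti-diagonal must total 206; the given cells sum to 117, so (2,3) = 89.
Row 1: 59 + 39 + 24 + ? = 206, so (1,3) = 84.
Column 2 needs 206; the known cells sum to 137, so (4,2) = 69.
Column 3: 84 + 89 + 19 + ? = 206, so (4,3) = 14.

14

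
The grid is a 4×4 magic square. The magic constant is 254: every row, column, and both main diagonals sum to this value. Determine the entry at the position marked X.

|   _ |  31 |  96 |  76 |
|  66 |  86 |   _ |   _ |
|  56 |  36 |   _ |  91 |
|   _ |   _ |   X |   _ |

Row 1: 31 + 96 + 76 + ? = 254, so (1,1) = 51.
Row 3 must total 254; the given cells sum to 183, so (3,3) = 71.
From column 1, 254 − (51 + 66 + 56) gives (4,1) = 81.
From column 2, 254 − (31 + 86 + 36) gives (4,2) = 101.
Main diagonal: 51 + 86 + 71 + ? = 254, so (4,4) = 46.
Anti-diagonal needs 254; the known cells sum to 193, so (2,3) = 61.
Row 2 must total 254; the given cells sum to 213, so (2,4) = 41.
From row 4, 254 − (81 + 101 + 46) gives (4,3) = 26.

26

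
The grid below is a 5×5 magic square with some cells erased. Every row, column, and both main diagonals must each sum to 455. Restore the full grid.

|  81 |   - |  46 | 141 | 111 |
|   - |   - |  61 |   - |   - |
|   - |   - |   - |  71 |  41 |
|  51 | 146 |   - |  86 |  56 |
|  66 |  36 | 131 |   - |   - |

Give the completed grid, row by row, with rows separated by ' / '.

The remaining cell in row 1 is (1,2) = 455 − 379 = 76.
Row 4 needs 455; the known cells sum to 339, so (4,3) = 116.
Column 3: 46 + 61 + 116 + 131 + ? = 455, so (3,3) = 101.
The remaining cell in anti-diagonal is (2,4) = 455 − 424 = 31.
Using column 4: 141 + 31 + 71 + 86 + ? → (5,4) = 455 − 329 = 126.
Row 5: 66 + 36 + 131 + 126 + ? = 455, so (5,5) = 96.
Column 5: 111 + 41 + 56 + 96 + ? = 455, so (2,5) = 151.
Main diagonal: 81 + 101 + 86 + 96 + ? = 455, so (2,2) = 91.
From row 2, 455 − (91 + 61 + 31 + 151) gives (2,1) = 121.
Using column 1: 81 + 121 + 51 + 66 + ? → (3,1) = 455 − 319 = 136.
Column 2 needs 455; the known cells sum to 349, so (3,2) = 106.

81 76 46 141 111 / 121 91 61 31 151 / 136 106 101 71 41 / 51 146 116 86 56 / 66 36 131 126 96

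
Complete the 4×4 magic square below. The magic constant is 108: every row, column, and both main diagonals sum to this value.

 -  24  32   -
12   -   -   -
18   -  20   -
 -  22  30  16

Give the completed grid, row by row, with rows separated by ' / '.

Row 4 needs 108; the known cells sum to 68, so (4,1) = 40.
The remaining cell in column 1 is (1,1) = 108 − 70 = 38.
The remaining cell in column 3 is (2,3) = 108 − 82 = 26.
Main diagonal needs 108; the known cells sum to 74, so (2,2) = 34.
From row 1, 108 − (38 + 24 + 32) gives (1,4) = 14.
Using row 2: 12 + 34 + 26 + ? → (2,4) = 108 − 72 = 36.
Column 2 needs 108; the known cells sum to 80, so (3,2) = 28.
Column 4 needs 108; the known cells sum to 66, so (3,4) = 42.

38 24 32 14 / 12 34 26 36 / 18 28 20 42 / 40 22 30 16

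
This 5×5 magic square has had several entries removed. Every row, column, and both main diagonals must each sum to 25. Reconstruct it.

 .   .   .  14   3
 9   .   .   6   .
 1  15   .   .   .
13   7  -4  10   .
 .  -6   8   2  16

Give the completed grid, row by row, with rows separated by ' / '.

-3 11 0 14 3 / 9 -2 17 6 -5 / 1 15 4 -7 12 / 13 7 -4 10 -1 / 5 -6 8 2 16

Using row 4: 13 + 7 + (-4) + 10 + ? → (4,5) = 25 − 26 = -1.
The remaining cell in row 5 is (5,1) = 25 − 20 = 5.
Column 1 must total 25; the given cells sum to 28, so (1,1) = -3.
Column 4 needs 25; the known cells sum to 32, so (3,4) = -7.
From anti-diagonal, 25 − (3 + 6 + 7 + 5) gives (3,3) = 4.
The remaining cell in row 3 is (3,5) = 25 − 13 = 12.
The remaining cell in column 5 is (2,5) = 25 − 30 = -5.
From main diagonal, 25 − (-3 + 4 + 10 + 16) gives (2,2) = -2.
Row 2 needs 25; the known cells sum to 8, so (2,3) = 17.
Using column 2: -2 + 15 + 7 + (-6) + ? → (1,2) = 25 − 14 = 11.
Column 3: 17 + 4 + (-4) + 8 + ? = 25, so (1,3) = 0.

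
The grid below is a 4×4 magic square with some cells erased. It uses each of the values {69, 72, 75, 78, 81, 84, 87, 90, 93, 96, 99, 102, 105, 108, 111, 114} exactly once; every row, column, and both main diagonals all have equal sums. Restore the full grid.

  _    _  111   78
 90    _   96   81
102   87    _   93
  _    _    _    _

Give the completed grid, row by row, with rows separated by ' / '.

The 16 entries sum to 1464, so each line sums to 1464/4 = 366.
The remaining cell in row 2 is (2,2) = 366 − 267 = 99.
Row 3 needs 366; the known cells sum to 282, so (3,3) = 84.
From column 3, 366 − (111 + 96 + 84) gives (4,3) = 75.
Column 4 needs 366; the known cells sum to 252, so (4,4) = 114.
Using main diagonal: 99 + 84 + 114 + ? → (1,1) = 366 − 297 = 69.
Using anti-diagonal: 78 + 96 + 87 + ? → (4,1) = 366 − 261 = 105.
Row 1 needs 366; the known cells sum to 258, so (1,2) = 108.
Row 4 must total 366; the given cells sum to 294, so (4,2) = 72.

69 108 111 78 / 90 99 96 81 / 102 87 84 93 / 105 72 75 114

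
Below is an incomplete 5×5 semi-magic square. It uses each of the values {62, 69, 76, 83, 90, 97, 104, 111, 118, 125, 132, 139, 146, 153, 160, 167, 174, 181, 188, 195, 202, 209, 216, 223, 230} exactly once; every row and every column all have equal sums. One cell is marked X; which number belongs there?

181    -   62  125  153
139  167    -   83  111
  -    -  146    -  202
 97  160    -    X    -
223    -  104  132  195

216

The 25 entries sum to 3650, so each line sums to 3650/5 = 730.
From row 1, 730 − (181 + 62 + 125 + 153) gives (1,2) = 209.
Row 2 needs 730; the known cells sum to 500, so (2,3) = 230.
From row 5, 730 − (223 + 104 + 132 + 195) gives (5,2) = 76.
From column 1, 730 − (181 + 139 + 97 + 223) gives (3,1) = 90.
Column 2: 209 + 167 + 160 + 76 + ? = 730, so (3,2) = 118.
Using column 3: 62 + 230 + 146 + 104 + ? → (4,3) = 730 − 542 = 188.
Column 5 needs 730; the known cells sum to 661, so (4,5) = 69.
From row 3, 730 − (90 + 118 + 146 + 202) gives (3,4) = 174.
Row 4: 97 + 160 + 188 + 69 + ? = 730, so (4,4) = 216.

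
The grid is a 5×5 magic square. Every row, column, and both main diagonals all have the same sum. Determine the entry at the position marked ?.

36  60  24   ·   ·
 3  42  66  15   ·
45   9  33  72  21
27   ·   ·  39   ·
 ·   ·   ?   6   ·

57

Row 3 is complete and sums to 180; that is the magic constant.
Row 2 needs 180; the known cells sum to 126, so (2,5) = 54.
The remaining cell in column 1 is (5,1) = 180 − 111 = 69.
The remaining cell in column 4 is (1,4) = 180 − 132 = 48.
From main diagonal, 180 − (36 + 42 + 33 + 39) gives (5,5) = 30.
Using row 1: 36 + 60 + 24 + 48 + ? → (1,5) = 180 − 168 = 12.
Column 5 needs 180; the known cells sum to 117, so (4,5) = 63.
Anti-diagonal must total 180; the given cells sum to 129, so (4,2) = 51.
Row 4: 27 + 51 + 39 + 63 + ? = 180, so (4,3) = 0.
The remaining cell in column 2 is (5,2) = 180 − 162 = 18.
From column 3, 180 − (24 + 66 + 33 + 0) gives (5,3) = 57.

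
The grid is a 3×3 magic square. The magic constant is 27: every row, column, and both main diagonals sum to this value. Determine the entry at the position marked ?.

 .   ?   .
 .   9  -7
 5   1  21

From row 2, 27 − (9 + (-7)) gives (2,1) = 25.
Column 1 needs 27; the known cells sum to 30, so (1,1) = -3.
The remaining cell in column 2 is (1,2) = 27 − 10 = 17.

17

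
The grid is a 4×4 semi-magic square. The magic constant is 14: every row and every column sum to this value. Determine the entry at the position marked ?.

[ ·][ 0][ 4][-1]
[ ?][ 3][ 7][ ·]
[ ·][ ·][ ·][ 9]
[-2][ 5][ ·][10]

Using row 1: 0 + 4 + (-1) + ? → (1,1) = 14 − 3 = 11.
Row 4 must total 14; the given cells sum to 13, so (4,3) = 1.
Column 2: 0 + 3 + 5 + ? = 14, so (3,2) = 6.
Column 3 must total 14; the given cells sum to 12, so (3,3) = 2.
From column 4, 14 − (-1 + 9 + 10) gives (2,4) = -4.
The remaining cell in row 2 is (2,1) = 14 − 6 = 8.

8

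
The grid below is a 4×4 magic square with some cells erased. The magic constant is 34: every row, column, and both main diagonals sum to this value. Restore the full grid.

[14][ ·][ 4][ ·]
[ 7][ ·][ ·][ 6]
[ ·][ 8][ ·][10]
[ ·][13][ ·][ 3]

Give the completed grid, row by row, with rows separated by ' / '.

14 1 4 15 / 7 12 9 6 / 11 8 5 10 / 2 13 16 3

Using column 4: 6 + 10 + 3 + ? → (1,4) = 34 − 19 = 15.
Row 1 needs 34; the known cells sum to 33, so (1,2) = 1.
From column 2, 34 − (1 + 8 + 13) gives (2,2) = 12.
Main diagonal needs 34; the known cells sum to 29, so (3,3) = 5.
The remaining cell in row 2 is (2,3) = 34 − 25 = 9.
Row 3 needs 34; the known cells sum to 23, so (3,1) = 11.
Column 1 must total 34; the given cells sum to 32, so (4,1) = 2.
Column 3 must total 34; the given cells sum to 18, so (4,3) = 16.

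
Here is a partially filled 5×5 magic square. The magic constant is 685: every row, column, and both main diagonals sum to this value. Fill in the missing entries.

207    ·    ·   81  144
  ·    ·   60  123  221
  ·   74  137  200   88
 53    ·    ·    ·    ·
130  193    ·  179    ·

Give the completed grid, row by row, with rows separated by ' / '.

Row 3 needs 685; the known cells sum to 499, so (3,1) = 186.
Column 1: 207 + 186 + 53 + 130 + ? = 685, so (2,1) = 109.
Using column 4: 81 + 123 + 200 + 179 + ? → (4,4) = 685 − 583 = 102.
Anti-diagonal: 144 + 123 + 137 + 130 + ? = 685, so (4,2) = 151.
The remaining cell in row 2 is (2,2) = 685 − 513 = 172.
From column 2, 685 − (172 + 74 + 151 + 193) gives (1,2) = 95.
Main diagonal needs 685; the known cells sum to 618, so (5,5) = 67.
The remaining cell in row 1 is (1,3) = 685 − 527 = 158.
From row 5, 685 − (130 + 193 + 179 + 67) gives (5,3) = 116.
Column 3 needs 685; the known cells sum to 471, so (4,3) = 214.
Column 5 must total 685; the given cells sum to 520, so (4,5) = 165.

207 95 158 81 144 / 109 172 60 123 221 / 186 74 137 200 88 / 53 151 214 102 165 / 130 193 116 179 67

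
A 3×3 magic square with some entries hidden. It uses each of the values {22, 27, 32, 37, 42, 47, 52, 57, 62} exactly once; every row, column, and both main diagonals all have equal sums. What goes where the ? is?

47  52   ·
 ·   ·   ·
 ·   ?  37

The 9 entries sum to 378, so each line sums to 378/3 = 126.
The remaining cell in row 1 is (1,3) = 126 − 99 = 27.
From column 3, 126 − (27 + 37) gives (2,3) = 62.
The remaining cell in main diagonal is (2,2) = 126 − 84 = 42.
Using anti-diagonal: 27 + 42 + ? → (3,1) = 126 − 69 = 57.
The remaining cell in row 2 is (2,1) = 126 − 104 = 22.
Row 3 must total 126; the given cells sum to 94, so (3,2) = 32.

32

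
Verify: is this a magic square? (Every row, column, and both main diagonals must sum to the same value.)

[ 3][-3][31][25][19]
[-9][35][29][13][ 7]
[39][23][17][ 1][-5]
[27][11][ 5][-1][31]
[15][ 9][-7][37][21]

No — column 2 sums to 75 but column 5 sums to 73.

Row 1: 3 + (-3) + 31 + 25 + 19 = 75.
Row 2: -9 + 35 + 29 + 13 + 7 = 75.
Row 3: 39 + 23 + 17 + 1 + (-5) = 75.
Row 4: 27 + 11 + 5 + (-1) + 31 = 73.
Row 5: 15 + 9 + (-7) + 37 + 21 = 75.
Column 1: 3 + (-9) + 39 + 27 + 15 = 75.
Column 2: -3 + 35 + 23 + 11 + 9 = 75.
Column 3: 31 + 29 + 17 + 5 + (-7) = 75.
Column 4: 25 + 13 + 1 + (-1) + 37 = 75.
Column 5: 19 + 7 + (-5) + 31 + 21 = 73.
Main diagonal: 3 + 35 + 17 + (-1) + 21 = 75.
Anti-diagonal: 19 + 13 + 17 + 11 + 15 = 75.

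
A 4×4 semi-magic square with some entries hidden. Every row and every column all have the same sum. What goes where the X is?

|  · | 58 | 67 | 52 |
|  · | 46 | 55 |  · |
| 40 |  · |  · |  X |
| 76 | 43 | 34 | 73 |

Row 4 is complete and sums to 226; that is the magic constant.
The remaining cell in row 1 is (1,1) = 226 − 177 = 49.
Column 1 must total 226; the given cells sum to 165, so (2,1) = 61.
Column 2: 58 + 46 + 43 + ? = 226, so (3,2) = 79.
Column 3: 67 + 55 + 34 + ? = 226, so (3,3) = 70.
Using row 2: 61 + 46 + 55 + ? → (2,4) = 226 − 162 = 64.
Using row 3: 40 + 79 + 70 + ? → (3,4) = 226 − 189 = 37.

37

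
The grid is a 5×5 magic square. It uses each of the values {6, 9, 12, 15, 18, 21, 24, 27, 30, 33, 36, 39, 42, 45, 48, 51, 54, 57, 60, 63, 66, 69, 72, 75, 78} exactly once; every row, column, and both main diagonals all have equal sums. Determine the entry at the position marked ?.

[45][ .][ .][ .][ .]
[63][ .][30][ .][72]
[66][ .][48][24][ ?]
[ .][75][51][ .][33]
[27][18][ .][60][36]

The 25 entries sum to 1050, so each line sums to 1050/5 = 210.
Row 5 must total 210; the given cells sum to 141, so (5,3) = 69.
The remaining cell in column 1 is (4,1) = 210 − 201 = 9.
Using column 3: 30 + 48 + 51 + 69 + ? → (1,3) = 210 − 198 = 12.
The remaining cell in row 4 is (4,4) = 210 − 168 = 42.
Main diagonal: 45 + 48 + 42 + 36 + ? = 210, so (2,2) = 39.
From row 2, 210 − (63 + 39 + 30 + 72) gives (2,4) = 6.
Using column 4: 6 + 24 + 42 + 60 + ? → (1,4) = 210 − 132 = 78.
Anti-diagonal must total 210; the given cells sum to 156, so (1,5) = 54.
From row 1, 210 − (45 + 12 + 78 + 54) gives (1,2) = 21.
From column 2, 210 − (21 + 39 + 75 + 18) gives (3,2) = 57.
Using column 5: 54 + 72 + 33 + 36 + ? → (3,5) = 210 − 195 = 15.

15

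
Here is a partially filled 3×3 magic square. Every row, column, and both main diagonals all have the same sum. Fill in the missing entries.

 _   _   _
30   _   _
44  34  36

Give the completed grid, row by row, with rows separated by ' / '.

40 42 32 / 30 38 46 / 44 34 36

Row 3 is already complete: 44 + 34 + 36 = 114, so that is the magic constant.
The remaining cell in column 1 is (1,1) = 114 − 74 = 40.
Main diagonal: 40 + 36 + ? = 114, so (2,2) = 38.
Using anti-diagonal: 38 + 44 + ? → (1,3) = 114 − 82 = 32.
Using row 1: 40 + 32 + ? → (1,2) = 114 − 72 = 42.
Row 2 needs 114; the known cells sum to 68, so (2,3) = 46.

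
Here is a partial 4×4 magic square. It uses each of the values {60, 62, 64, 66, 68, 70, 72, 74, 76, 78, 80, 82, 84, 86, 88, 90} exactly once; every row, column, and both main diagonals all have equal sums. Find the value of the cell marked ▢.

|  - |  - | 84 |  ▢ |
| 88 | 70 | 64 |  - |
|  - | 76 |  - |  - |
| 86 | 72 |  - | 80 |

The 16 entries sum to 1200, so each line sums to 1200/4 = 300.
The remaining cell in row 2 is (2,4) = 300 − 222 = 78.
Using row 4: 86 + 72 + 80 + ? → (4,3) = 300 − 238 = 62.
Column 2: 70 + 76 + 72 + ? = 300, so (1,2) = 82.
The remaining cell in column 3 is (3,3) = 300 − 210 = 90.
Main diagonal needs 300; the known cells sum to 240, so (1,1) = 60.
The remaining cell in anti-diagonal is (1,4) = 300 − 226 = 74.

74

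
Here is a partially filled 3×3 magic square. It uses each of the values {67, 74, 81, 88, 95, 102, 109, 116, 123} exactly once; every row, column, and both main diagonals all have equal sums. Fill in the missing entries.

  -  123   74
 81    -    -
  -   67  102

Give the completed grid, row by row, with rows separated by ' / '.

The 9 entries sum to 855, so each line sums to 855/3 = 285.
From row 1, 285 − (123 + 74) gives (1,1) = 88.
Row 3 needs 285; the known cells sum to 169, so (3,1) = 116.
Column 2 needs 285; the known cells sum to 190, so (2,2) = 95.
Column 3: 74 + 102 + ? = 285, so (2,3) = 109.

88 123 74 / 81 95 109 / 116 67 102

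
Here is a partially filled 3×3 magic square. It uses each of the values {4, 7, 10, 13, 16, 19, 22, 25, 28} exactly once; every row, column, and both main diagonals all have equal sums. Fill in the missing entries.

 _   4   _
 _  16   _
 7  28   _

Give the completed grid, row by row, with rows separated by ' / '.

The 9 entries sum to 144, so each line sums to 144/3 = 48.
From row 3, 48 − (7 + 28) gives (3,3) = 13.
Using main diagonal: 16 + 13 + ? → (1,1) = 48 − 29 = 19.
Using anti-diagonal: 16 + 7 + ? → (1,3) = 48 − 23 = 25.
Using column 1: 19 + 7 + ? → (2,1) = 48 − 26 = 22.
Column 3 needs 48; the known cells sum to 38, so (2,3) = 10.

19 4 25 / 22 16 10 / 7 28 13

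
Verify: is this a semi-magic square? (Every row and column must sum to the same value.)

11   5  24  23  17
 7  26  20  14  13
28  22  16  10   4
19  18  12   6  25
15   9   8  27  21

Row 1: 11 + 5 + 24 + 23 + 17 = 80.
Row 2: 7 + 26 + 20 + 14 + 13 = 80.
Row 3: 28 + 22 + 16 + 10 + 4 = 80.
Row 4: 19 + 18 + 12 + 6 + 25 = 80.
Row 5: 15 + 9 + 8 + 27 + 21 = 80.
Column 1: 11 + 7 + 28 + 19 + 15 = 80.
Column 2: 5 + 26 + 22 + 18 + 9 = 80.
Column 3: 24 + 20 + 16 + 12 + 8 = 80.
Column 4: 23 + 14 + 10 + 6 + 27 = 80.
Column 5: 17 + 13 + 4 + 25 + 21 = 80.
All lines sum to 80.

Yes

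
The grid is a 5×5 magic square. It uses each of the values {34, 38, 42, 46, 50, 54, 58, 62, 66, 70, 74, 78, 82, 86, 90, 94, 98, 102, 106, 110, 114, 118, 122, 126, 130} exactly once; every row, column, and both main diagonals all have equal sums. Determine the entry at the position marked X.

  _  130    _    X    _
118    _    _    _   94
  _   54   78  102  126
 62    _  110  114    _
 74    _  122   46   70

The 25 entries sum to 2050, so each line sums to 2050/5 = 410.
Row 3 must total 410; the given cells sum to 360, so (3,1) = 50.
Row 5 needs 410; the known cells sum to 312, so (5,2) = 98.
Column 1 needs 410; the known cells sum to 304, so (1,1) = 106.
Using main diagonal: 106 + 78 + 114 + 70 + ? → (2,2) = 410 − 368 = 42.
Column 2: 130 + 42 + 54 + 98 + ? = 410, so (4,2) = 86.
The remaining cell in row 4 is (4,5) = 410 − 372 = 38.
Using column 5: 94 + 126 + 38 + 70 + ? → (1,5) = 410 − 328 = 82.
From anti-diagonal, 410 − (82 + 78 + 86 + 74) gives (2,4) = 90.
Row 2 needs 410; the known cells sum to 344, so (2,3) = 66.
Column 3: 66 + 78 + 110 + 122 + ? = 410, so (1,3) = 34.
Column 4 needs 410; the known cells sum to 352, so (1,4) = 58.

58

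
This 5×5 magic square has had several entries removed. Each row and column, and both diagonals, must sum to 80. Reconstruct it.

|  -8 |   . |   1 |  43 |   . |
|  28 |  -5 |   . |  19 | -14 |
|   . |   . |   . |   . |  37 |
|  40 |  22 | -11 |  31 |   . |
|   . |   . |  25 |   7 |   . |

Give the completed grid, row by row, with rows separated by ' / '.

-8 34 1 43 10 / 28 -5 52 19 -14 / 4 46 13 -20 37 / 40 22 -11 31 -2 / 16 -17 25 7 49

Row 2 needs 80; the known cells sum to 28, so (2,3) = 52.
Using row 4: 40 + 22 + (-11) + 31 + ? → (4,5) = 80 − 82 = -2.
Column 3 must total 80; the given cells sum to 67, so (3,3) = 13.
Column 4 needs 80; the known cells sum to 100, so (3,4) = -20.
Main diagonal must total 80; the given cells sum to 31, so (5,5) = 49.
Column 5 must total 80; the given cells sum to 70, so (1,5) = 10.
Using anti-diagonal: 10 + 19 + 13 + 22 + ? → (5,1) = 80 − 64 = 16.
Row 1 needs 80; the known cells sum to 46, so (1,2) = 34.
The remaining cell in row 5 is (5,2) = 80 − 97 = -17.
Column 1 needs 80; the known cells sum to 76, so (3,1) = 4.
Column 2 must total 80; the given cells sum to 34, so (3,2) = 46.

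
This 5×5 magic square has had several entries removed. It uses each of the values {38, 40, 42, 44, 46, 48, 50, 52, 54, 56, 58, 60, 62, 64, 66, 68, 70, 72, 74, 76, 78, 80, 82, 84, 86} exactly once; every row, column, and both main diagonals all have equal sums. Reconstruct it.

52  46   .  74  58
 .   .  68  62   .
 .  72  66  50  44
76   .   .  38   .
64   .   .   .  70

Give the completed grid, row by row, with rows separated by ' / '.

52 46 80 74 58 / 40 84 68 62 56 / 78 72 66 50 44 / 76 60 54 38 82 / 64 48 42 86 70

The 25 entries sum to 1550, so each line sums to 1550/5 = 310.
From row 1, 310 − (52 + 46 + 74 + 58) gives (1,3) = 80.
The remaining cell in row 3 is (3,1) = 310 − 232 = 78.
From column 1, 310 − (52 + 78 + 76 + 64) gives (2,1) = 40.
Column 4 needs 310; the known cells sum to 224, so (5,4) = 86.
Main diagonal needs 310; the known cells sum to 226, so (2,2) = 84.
The remaining cell in anti-diagonal is (4,2) = 310 − 250 = 60.
Row 2: 40 + 84 + 68 + 62 + ? = 310, so (2,5) = 56.
Column 2 must total 310; the given cells sum to 262, so (5,2) = 48.
From column 5, 310 − (58 + 56 + 44 + 70) gives (4,5) = 82.
Using row 4: 76 + 60 + 38 + 82 + ? → (4,3) = 310 − 256 = 54.
Row 5: 64 + 48 + 86 + 70 + ? = 310, so (5,3) = 42.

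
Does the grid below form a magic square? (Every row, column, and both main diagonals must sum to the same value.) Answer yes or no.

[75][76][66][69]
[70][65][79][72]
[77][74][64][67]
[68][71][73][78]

Row 1: 75 + 76 + 66 + 69 = 286.
Row 2: 70 + 65 + 79 + 72 = 286.
Row 3: 77 + 74 + 64 + 67 = 282.
Row 4: 68 + 71 + 73 + 78 = 290.
Column 1: 75 + 70 + 77 + 68 = 290.
Column 2: 76 + 65 + 74 + 71 = 286.
Column 3: 66 + 79 + 64 + 73 = 282.
Column 4: 69 + 72 + 67 + 78 = 286.
Main diagonal: 75 + 65 + 64 + 78 = 282.
Anti-diagonal: 69 + 79 + 74 + 68 = 290.

No — column 3 sums to 282 but column 1 sums to 290.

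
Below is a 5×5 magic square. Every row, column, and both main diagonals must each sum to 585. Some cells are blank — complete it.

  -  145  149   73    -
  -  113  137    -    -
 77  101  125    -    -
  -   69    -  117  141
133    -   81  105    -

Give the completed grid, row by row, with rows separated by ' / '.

Using column 2: 145 + 113 + 101 + 69 + ? → (5,2) = 585 − 428 = 157.
Using column 3: 149 + 137 + 125 + 81 + ? → (4,3) = 585 − 492 = 93.
Row 4 must total 585; the given cells sum to 420, so (4,1) = 165.
Row 5: 133 + 157 + 81 + 105 + ? = 585, so (5,5) = 109.
Main diagonal must total 585; the given cells sum to 464, so (1,1) = 121.
Using row 1: 121 + 145 + 149 + 73 + ? → (1,5) = 585 − 488 = 97.
Column 1 must total 585; the given cells sum to 496, so (2,1) = 89.
Anti-diagonal must total 585; the given cells sum to 424, so (2,4) = 161.
Using row 2: 89 + 113 + 137 + 161 + ? → (2,5) = 585 − 500 = 85.
The remaining cell in column 4 is (3,4) = 585 − 456 = 129.
Column 5 needs 585; the known cells sum to 432, so (3,5) = 153.

121 145 149 73 97 / 89 113 137 161 85 / 77 101 125 129 153 / 165 69 93 117 141 / 133 157 81 105 109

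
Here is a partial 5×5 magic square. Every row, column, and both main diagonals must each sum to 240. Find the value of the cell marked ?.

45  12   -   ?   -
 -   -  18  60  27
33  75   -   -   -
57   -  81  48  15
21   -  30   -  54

36

Row 4: 57 + 81 + 48 + 15 + ? = 240, so (4,2) = 39.
Column 1 needs 240; the known cells sum to 156, so (2,1) = 84.
Using row 2: 84 + 18 + 60 + 27 + ? → (2,2) = 240 − 189 = 51.
The remaining cell in column 2 is (5,2) = 240 − 177 = 63.
The remaining cell in main diagonal is (3,3) = 240 − 198 = 42.
The remaining cell in anti-diagonal is (1,5) = 240 − 162 = 78.
The remaining cell in row 5 is (5,4) = 240 − 168 = 72.
Column 3: 18 + 42 + 81 + 30 + ? = 240, so (1,3) = 69.
From column 5, 240 − (78 + 27 + 15 + 54) gives (3,5) = 66.
From row 1, 240 − (45 + 12 + 69 + 78) gives (1,4) = 36.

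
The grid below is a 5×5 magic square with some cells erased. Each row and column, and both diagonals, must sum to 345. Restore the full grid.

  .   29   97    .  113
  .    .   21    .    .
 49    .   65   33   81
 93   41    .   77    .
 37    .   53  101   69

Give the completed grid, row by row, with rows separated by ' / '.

The remaining cell in row 3 is (3,2) = 345 − 228 = 117.
The remaining cell in row 5 is (5,2) = 345 − 260 = 85.
Column 2 must total 345; the given cells sum to 272, so (2,2) = 73.
Column 3 needs 345; the known cells sum to 236, so (4,3) = 109.
Main diagonal: 73 + 65 + 77 + 69 + ? = 345, so (1,1) = 61.
From anti-diagonal, 345 − (113 + 65 + 41 + 37) gives (2,4) = 89.
Row 1: 61 + 29 + 97 + 113 + ? = 345, so (1,4) = 45.
Row 4 needs 345; the known cells sum to 320, so (4,5) = 25.
The remaining cell in column 1 is (2,1) = 345 − 240 = 105.
Column 5 needs 345; the known cells sum to 288, so (2,5) = 57.

61 29 97 45 113 / 105 73 21 89 57 / 49 117 65 33 81 / 93 41 109 77 25 / 37 85 53 101 69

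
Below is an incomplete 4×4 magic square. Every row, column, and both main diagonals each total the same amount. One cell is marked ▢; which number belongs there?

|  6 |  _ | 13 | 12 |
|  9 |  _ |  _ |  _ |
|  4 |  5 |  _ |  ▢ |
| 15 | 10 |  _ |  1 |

14

Column 1 is complete and sums to 34; that is the magic constant.
From row 1, 34 − (6 + 13 + 12) gives (1,2) = 3.
Row 4 needs 34; the known cells sum to 26, so (4,3) = 8.
Column 2 needs 34; the known cells sum to 18, so (2,2) = 16.
Main diagonal: 6 + 16 + 1 + ? = 34, so (3,3) = 11.
Anti-diagonal needs 34; the known cells sum to 32, so (2,3) = 2.
Row 2 must total 34; the given cells sum to 27, so (2,4) = 7.
From row 3, 34 − (4 + 5 + 11) gives (3,4) = 14.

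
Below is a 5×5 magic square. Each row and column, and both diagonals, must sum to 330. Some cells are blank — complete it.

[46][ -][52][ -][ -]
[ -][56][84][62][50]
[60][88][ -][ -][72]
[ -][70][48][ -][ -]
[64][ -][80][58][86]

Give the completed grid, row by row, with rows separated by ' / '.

46 74 52 90 68 / 78 56 84 62 50 / 60 88 66 44 72 / 82 70 48 76 54 / 64 42 80 58 86

Using row 2: 56 + 84 + 62 + 50 + ? → (2,1) = 330 − 252 = 78.
Using row 5: 64 + 80 + 58 + 86 + ? → (5,2) = 330 − 288 = 42.
The remaining cell in column 1 is (4,1) = 330 − 248 = 82.
Column 2: 56 + 88 + 70 + 42 + ? = 330, so (1,2) = 74.
The remaining cell in column 3 is (3,3) = 330 − 264 = 66.
Using main diagonal: 46 + 56 + 66 + 86 + ? → (4,4) = 330 − 254 = 76.
Anti-diagonal needs 330; the known cells sum to 262, so (1,5) = 68.
Using row 1: 46 + 74 + 52 + 68 + ? → (1,4) = 330 − 240 = 90.
From row 3, 330 − (60 + 88 + 66 + 72) gives (3,4) = 44.
Row 4 must total 330; the given cells sum to 276, so (4,5) = 54.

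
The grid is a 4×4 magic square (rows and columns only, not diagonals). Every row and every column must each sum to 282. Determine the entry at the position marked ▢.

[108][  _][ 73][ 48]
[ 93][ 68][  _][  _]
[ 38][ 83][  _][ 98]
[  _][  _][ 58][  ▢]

103

Row 1: 108 + 73 + 48 + ? = 282, so (1,2) = 53.
Row 3 needs 282; the known cells sum to 219, so (3,3) = 63.
From column 1, 282 − (108 + 93 + 38) gives (4,1) = 43.
Column 2 needs 282; the known cells sum to 204, so (4,2) = 78.
Using column 3: 73 + 63 + 58 + ? → (2,3) = 282 − 194 = 88.
Using row 2: 93 + 68 + 88 + ? → (2,4) = 282 − 249 = 33.
Row 4 needs 282; the known cells sum to 179, so (4,4) = 103.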